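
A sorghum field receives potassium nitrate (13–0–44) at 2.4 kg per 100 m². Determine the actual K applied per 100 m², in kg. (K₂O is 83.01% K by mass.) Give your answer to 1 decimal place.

0.9 kg K per hundred sq m

K₂O per 100 m² = 2.4 × 44% = 1.056 kg.
Elemental K = 1.056 × 0.8301 = 0.876586 kg per 100 m².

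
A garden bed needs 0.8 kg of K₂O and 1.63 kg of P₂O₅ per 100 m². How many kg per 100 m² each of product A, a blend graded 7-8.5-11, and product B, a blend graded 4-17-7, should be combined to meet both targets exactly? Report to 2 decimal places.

1.72 kg product A, 8.73 kg product B

Per-100 m² balance (a = product A, b = product B):
K₂O: 0.11·a + 0.07·b = 0.8
P₂O₅: 0.085·a + 0.17·b = 1.63
Eliminate a: (row1) − 0.11/0.085·(row2) → -0.15·b = -1.30941, so b = 8.72941.
Back-substitute: a = (0.8 − 0.07·8.72941) / 0.11 = 1.71765.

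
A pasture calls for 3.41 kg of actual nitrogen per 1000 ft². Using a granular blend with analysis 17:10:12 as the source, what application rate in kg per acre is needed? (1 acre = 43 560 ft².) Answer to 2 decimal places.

Product per 1000 ft² = 3.41 / 17% = 20.0588 kg.
Convert to per acre: 20.0588 × 43.56 = 873.762 kg.

873.76 kg of product per acre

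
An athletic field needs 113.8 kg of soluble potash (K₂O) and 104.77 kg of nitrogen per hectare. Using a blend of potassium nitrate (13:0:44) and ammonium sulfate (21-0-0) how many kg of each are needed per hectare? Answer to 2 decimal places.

Let a = kg of potassium nitrate, b = kg of ammonium sulfate (per hectare).
K₂O: 0.44·a + 0·b = 113.8
N: 0.13·a + 0.21·b = 104.77
From row1: a = (113.8 − 0·b) / 0.44.
Into row2: 0.13·(113.8 − 0·b)/0.44 + 0.21·b = 104.77 → b = 338.797, a = 258.636.

258.64 kg potassium nitrate, 338.80 kg ammonium sulfate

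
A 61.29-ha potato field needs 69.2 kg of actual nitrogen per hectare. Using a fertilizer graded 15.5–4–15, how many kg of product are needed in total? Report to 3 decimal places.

27363.019 kg

Product per hectare = 69.2 / 15.5% = 446.452 kg.
Total product = 446.452 × 61.29 = 27363.0194 kg.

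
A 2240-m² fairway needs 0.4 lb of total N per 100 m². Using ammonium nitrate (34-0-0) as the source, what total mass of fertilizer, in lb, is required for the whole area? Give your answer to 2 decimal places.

Product per 100 m² = 0.4 / 34% = 1.17647 lb.
Total product = 1.17647 × 2240 / 100 = 26.3529 lb.

26.35 lb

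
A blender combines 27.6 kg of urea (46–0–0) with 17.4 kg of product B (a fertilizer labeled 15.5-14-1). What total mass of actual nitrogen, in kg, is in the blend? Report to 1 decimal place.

N mass = 46%×27.6 + 15.5%×17.4 = 15.393 kg.

15.4 kg N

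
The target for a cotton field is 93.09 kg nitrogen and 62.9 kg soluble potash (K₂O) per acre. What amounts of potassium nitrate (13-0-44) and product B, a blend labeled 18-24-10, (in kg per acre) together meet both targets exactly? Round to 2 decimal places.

With a, b = kg per acre of potassium nitrate and product B:
N: 0.13·a + 0.18·b = 93.09
K₂O: 0.44·a + 0.1·b = 62.9
From row1: a = (93.09 − 0.18·b) / 0.13.
Into row2: 0.44·(93.09 − 0.18·b)/0.13 + 0.1·b = 62.9 → b = 495.205, a = 30.4079.

30.41 kg potassium nitrate, 495.21 kg product B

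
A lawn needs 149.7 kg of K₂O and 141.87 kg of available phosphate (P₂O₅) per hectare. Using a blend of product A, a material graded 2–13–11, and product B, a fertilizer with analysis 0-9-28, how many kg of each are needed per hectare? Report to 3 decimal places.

With a, b = kg per hectare of product A and product B:
K₂O: 0.11·a + 0.28·b = 149.7
P₂O₅: 0.13·a + 0.09·b = 141.87
Eliminate a: (row1) − 0.11/0.13·(row2) → 0.203846·b = 29.6562, so b = 145.48302.
Back-substitute: a = (149.7 − 0.28·145.48302) / 0.11 = 990.5887.

990.589 kg product A, 145.483 kg product B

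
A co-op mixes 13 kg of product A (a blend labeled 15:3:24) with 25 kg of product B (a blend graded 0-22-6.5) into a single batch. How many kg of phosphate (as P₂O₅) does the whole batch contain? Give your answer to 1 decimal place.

5.9 kg P₂O₅

P₂O₅ mass = 3%×13 + 22%×25 = 5.89 kg.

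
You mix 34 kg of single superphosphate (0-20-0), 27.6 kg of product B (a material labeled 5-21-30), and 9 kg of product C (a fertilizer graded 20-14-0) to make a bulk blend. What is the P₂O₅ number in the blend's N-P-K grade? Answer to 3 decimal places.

Total mass = 34 + 27.6 + 9 = 70.6 kg.
P₂O₅ mass = 20%×34 + 21%×27.6 + 14%×9 = 13.856 kg.
% P₂O₅ = 13.856 / 70.6 = 19.6261%.

19.626% P₂O₅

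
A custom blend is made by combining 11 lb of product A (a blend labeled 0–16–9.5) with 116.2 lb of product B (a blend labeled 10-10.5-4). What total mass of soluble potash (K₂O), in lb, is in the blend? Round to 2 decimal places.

5.69 lb K₂O

K₂O mass = 9.5%×11 + 4%×116.2 = 5.693 lb.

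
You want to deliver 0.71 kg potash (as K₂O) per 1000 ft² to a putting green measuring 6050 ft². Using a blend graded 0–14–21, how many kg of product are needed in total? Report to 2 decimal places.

Product per 1000 ft² = 0.71 / 21% = 3.38095 kg.
Total product = 3.38095 × 6050 / 1000 = 20.4548 kg.

20.45 kg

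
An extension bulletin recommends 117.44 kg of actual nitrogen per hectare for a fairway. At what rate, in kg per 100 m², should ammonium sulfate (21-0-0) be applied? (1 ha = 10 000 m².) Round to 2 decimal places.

5.59 kg of product per hundred sq m

Product per hectare = 117.44 / 21% = 559.238 kg.
Convert to per 100 m²: 559.238 × 0.01 = 5.59238 kg.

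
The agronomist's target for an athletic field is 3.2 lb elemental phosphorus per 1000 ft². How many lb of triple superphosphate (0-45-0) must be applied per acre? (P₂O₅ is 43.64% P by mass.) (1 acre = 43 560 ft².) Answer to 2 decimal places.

As P₂O₅: 3.2 / 0.4364 = 7.33272 lb per 1000 ft².
Product per 1000 ft² = 7.33272 / 45% = 16.2949 lb.
Convert to per acre: 16.2949 × 43.56 = 709.808 lb.

709.81 lb of product per acre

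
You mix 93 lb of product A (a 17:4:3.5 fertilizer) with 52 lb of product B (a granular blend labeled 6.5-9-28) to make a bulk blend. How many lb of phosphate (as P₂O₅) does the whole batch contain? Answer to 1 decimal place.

8.4 lb P₂O₅

P₂O₅ mass = 4%×93 + 9%×52 = 8.4 lb.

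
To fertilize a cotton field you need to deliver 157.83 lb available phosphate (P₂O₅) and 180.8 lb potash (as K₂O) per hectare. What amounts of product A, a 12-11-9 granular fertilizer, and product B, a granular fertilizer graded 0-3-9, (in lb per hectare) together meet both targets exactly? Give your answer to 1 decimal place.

With a, b = lb per hectare of product A and product B:
P₂O₅: 0.11·a + 0.03·b = 157.83
K₂O: 0.09·a + 0.09·b = 180.8
From row1: a = (157.83 − 0.03·b) / 0.11.
Into row2: 0.09·(157.83 − 0.03·b)/0.11 + 0.09·b = 180.8 → b = 789.347, a = 1219.54.

1219.5 lb product A, 789.3 lb product B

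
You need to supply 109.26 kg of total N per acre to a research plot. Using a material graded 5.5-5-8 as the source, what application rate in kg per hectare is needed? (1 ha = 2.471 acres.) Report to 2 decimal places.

4908.75 kg of product per hectare

Product per acre = 109.26 / 5.5% = 1986.55 kg.
Convert to per hectare: 1986.55 × 2.471 = 4908.754 kg.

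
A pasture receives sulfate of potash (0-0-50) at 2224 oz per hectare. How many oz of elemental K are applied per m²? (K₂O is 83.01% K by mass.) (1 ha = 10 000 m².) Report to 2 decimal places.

0.09 oz K per sq m

K₂O per hectare = 2224 × 50% = 1112 oz.
Elemental K = 1112 × 0.8301 = 923.071 oz per hectare.
Convert to per m²: 923.071 × 0.0001 = 0.0923071 oz.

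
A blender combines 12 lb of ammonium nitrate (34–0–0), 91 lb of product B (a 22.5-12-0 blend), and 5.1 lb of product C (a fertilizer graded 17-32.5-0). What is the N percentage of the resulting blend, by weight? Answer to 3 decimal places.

23.517% N

Total mass = 12 + 91 + 5.1 = 108.1 lb.
N mass = 34%×12 + 22.5%×91 + 17%×5.1 = 25.422 lb.
% N = 25.422 / 108.1 = 23.5171%.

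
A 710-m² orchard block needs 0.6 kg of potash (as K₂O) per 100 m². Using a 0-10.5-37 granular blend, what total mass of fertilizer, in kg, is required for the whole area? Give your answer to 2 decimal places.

11.51 kg

Product per 100 m² = 0.6 / 37% = 1.62162 kg.
Total product = 1.62162 × 710 / 100 = 11.5135 kg.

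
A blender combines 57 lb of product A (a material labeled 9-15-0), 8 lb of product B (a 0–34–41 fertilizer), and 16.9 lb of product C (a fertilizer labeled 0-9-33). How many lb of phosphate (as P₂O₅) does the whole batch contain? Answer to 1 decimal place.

12.8 lb P₂O₅

P₂O₅ mass = 15%×57 + 34%×8 + 9%×16.9 = 12.791 lb.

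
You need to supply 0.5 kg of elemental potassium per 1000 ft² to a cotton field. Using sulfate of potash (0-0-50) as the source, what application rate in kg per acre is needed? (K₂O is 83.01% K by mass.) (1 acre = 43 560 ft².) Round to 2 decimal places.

As K₂O: 0.5 / 0.8301 = 0.602337 kg per 1000 ft².
Product per 1000 ft² = 0.602337 / 50% = 1.20467 kg.
Convert to per acre: 1.20467 × 43.56 = 52.4756 kg.

52.48 kg of product per acre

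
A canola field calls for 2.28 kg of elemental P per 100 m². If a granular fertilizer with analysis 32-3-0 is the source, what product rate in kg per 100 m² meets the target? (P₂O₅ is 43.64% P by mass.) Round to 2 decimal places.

174.15 kg of product per hundred sq m

As P₂O₅: 2.28 / 0.4364 = 5.22456 kg per 100 m².
Product per 100 m² = 5.22456 / 3% = 174.152 kg.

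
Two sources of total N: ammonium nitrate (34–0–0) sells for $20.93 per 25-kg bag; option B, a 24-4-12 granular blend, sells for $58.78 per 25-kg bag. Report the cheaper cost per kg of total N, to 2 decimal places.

ammonium nitrate: N per bag = 25 × 34% = 8.5 kg; cost = 20.93 / 8.5 = $2.4624/kg N.
option B: N per bag = 25 × 24% = 6 kg; cost = 58.78 / 6 = $9.7967/kg N.
ammonium nitrate is cheaper.

$2.46 per kg N (ammonium nitrate)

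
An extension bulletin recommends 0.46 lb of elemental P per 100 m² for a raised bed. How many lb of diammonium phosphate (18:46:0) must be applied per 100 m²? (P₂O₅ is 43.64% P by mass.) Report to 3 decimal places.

As P₂O₅: 0.46 / 0.4364 = 1.05408 lb per 100 m².
Product per 100 m² = 1.05408 / 46% = 2.29148 lb.

2.291 lb of product per hundred sq m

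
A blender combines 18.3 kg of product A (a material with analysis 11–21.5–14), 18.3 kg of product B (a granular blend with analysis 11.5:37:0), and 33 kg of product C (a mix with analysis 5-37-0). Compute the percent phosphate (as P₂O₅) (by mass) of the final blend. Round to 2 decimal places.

32.92% P₂O₅

Total mass = 18.3 + 18.3 + 33 = 69.6 kg.
P₂O₅ mass = 21.5%×18.3 + 37%×18.3 + 37%×33 = 22.9155 kg.
% P₂O₅ = 22.9155 / 69.6 = 32.9246%.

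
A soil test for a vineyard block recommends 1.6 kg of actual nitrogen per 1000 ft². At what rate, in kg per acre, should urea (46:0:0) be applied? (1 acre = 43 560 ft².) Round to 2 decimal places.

Product per 1000 ft² = 1.6 / 46% = 3.47826 kg.
Convert to per acre: 3.47826 × 43.56 = 151.513 kg.

151.51 kg of product per acre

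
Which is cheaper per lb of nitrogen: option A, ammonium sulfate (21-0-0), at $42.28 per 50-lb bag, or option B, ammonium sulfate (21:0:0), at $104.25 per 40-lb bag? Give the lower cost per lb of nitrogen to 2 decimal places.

$4.03 per lb N (option A)

option A: N per bag = 50 × 21% = 10.5 lb; cost = 42.28 / 10.5 = $4.0267/lb N.
option B: N per bag = 40 × 21% = 8.4 lb; cost = 104.25 / 8.4 = $12.4107/lb N.
option A is cheaper.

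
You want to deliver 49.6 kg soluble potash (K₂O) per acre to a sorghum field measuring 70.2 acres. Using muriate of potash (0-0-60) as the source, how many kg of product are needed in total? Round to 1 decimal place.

Product per acre = 49.6 / 60% = 82.6667 kg.
Total product = 82.6667 × 70.2 = 5803.2 kg.

5803.2 kg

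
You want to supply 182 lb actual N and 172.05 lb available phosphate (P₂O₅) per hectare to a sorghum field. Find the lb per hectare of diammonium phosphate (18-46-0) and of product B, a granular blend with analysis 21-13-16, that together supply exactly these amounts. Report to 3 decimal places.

Let a = lb of diammonium phosphate, b = lb of product B (per hectare).
N: 0.18·a + 0.21·b = 182
P₂O₅: 0.46·a + 0.13·b = 172.05
Eliminate a: (row1) − 0.18/0.46·(row2) → 0.15913·b = 114.676, so b = 720.6421.
Back-substitute: a = (182 − 0.21·720.6421) / 0.18 = 170.36202.

170.362 lb diammonium phosphate, 720.642 lb product B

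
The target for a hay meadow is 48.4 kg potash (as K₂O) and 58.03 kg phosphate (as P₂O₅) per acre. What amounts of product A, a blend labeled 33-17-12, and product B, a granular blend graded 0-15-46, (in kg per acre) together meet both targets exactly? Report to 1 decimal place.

With a, b = kg per acre of product A and product B:
K₂O: 0.12·a + 0.46·b = 48.4
P₂O₅: 0.17·a + 0.15·b = 58.03
From row1: a = (48.4 − 0.46·b) / 0.12.
Into row2: 0.17·(48.4 − 0.46·b)/0.12 + 0.15·b = 58.03 → b = 21.0033, a = 322.821.

322.8 kg product A, 21.0 kg product B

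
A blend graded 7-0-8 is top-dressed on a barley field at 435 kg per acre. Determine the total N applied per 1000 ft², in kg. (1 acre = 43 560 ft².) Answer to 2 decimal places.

0.70 kg N per thousand sq ft

nitrogen per acre = 435 × 7% = 30.45 kg.
Convert to per 1000 ft²: 30.45 × 0.0229568 = 0.699036 kg.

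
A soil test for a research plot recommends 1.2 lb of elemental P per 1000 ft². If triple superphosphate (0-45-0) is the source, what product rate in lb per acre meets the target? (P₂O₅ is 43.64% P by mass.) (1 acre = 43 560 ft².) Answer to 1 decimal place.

As P₂O₅: 1.2 / 0.4364 = 2.74977 lb per 1000 ft².
Product per 1000 ft² = 2.74977 / 45% = 6.1106 lb.
Convert to per acre: 6.1106 × 43.56 = 266.178 lb.

266.2 lb of product per acre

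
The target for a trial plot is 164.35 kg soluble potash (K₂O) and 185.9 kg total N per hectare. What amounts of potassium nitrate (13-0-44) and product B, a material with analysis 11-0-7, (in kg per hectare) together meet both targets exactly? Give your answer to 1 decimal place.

Per-hectare balance (a = potassium nitrate, b = product B):
K₂O: 0.44·a + 0.07·b = 164.35
N: 0.13·a + 0.11·b = 185.9
From row1: a = (164.35 − 0.07·b) / 0.44.
Into row2: 0.13·(164.35 − 0.07·b)/0.44 + 0.11·b = 185.9 → b = 1537.67, a = 128.893.

128.9 kg potassium nitrate, 1537.7 kg product B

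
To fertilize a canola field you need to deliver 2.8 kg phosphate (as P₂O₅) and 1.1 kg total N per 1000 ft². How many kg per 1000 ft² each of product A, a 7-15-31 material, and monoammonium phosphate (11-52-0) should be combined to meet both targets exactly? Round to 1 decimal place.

Per-1000 ft² balance (a = product A, b = monoammonium phosphate):
P₂O₅: 0.15·a + 0.52·b = 2.8
N: 0.07·a + 0.11·b = 1.1
Eliminate a: (row1) − 0.15/0.07·(row2) → 0.284286·b = 0.442857, so b = 1.55779.
Back-substitute: a = (2.8 − 0.52·1.55779) / 0.15 = 13.2663.

13.3 kg product A, 1.6 kg monoammonium phosphate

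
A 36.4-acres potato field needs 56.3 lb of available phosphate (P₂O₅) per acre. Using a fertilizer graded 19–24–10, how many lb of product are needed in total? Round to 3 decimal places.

Product per acre = 56.3 / 24% = 234.583 lb.
Total product = 234.583 × 36.4 = 8538.8333 lb.

8538.833 lb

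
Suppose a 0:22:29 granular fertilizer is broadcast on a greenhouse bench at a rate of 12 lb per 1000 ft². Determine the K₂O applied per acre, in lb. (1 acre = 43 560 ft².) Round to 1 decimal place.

151.6 lb K₂O per acre

K₂O per 1000 ft² = 12 × 29% = 3.48 lb.
Convert to per acre: 3.48 × 43.56 = 151.589 lb.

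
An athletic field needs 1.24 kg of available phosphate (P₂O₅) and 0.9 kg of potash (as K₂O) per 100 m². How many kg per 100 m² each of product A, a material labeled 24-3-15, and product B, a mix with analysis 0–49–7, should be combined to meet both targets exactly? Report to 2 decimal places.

Per-100 m² balance (a = product A, b = product B):
P₂O₅: 0.03·a + 0.49·b = 1.24
K₂O: 0.15·a + 0.07·b = 0.9
Solving simultaneously: a = 4.96078, b = 2.22689.

4.96 kg product A, 2.23 kg product B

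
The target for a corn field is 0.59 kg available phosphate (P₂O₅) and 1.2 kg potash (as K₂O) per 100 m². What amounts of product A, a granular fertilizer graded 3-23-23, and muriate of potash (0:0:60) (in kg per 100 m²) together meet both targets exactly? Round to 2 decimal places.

2.57 kg product A, 1.02 kg muriate of potash

Let a = kg of product A, b = kg of muriate of potash (per 100 m²).
P₂O₅: 0.23·a + 0·b = 0.59
K₂O: 0.23·a + 0.6·b = 1.2
From row1: a = (0.59 − 0·b) / 0.23.
Into row2: 0.23·(0.59 − 0·b)/0.23 + 0.6·b = 1.2 → b = 1.01667, a = 2.56522.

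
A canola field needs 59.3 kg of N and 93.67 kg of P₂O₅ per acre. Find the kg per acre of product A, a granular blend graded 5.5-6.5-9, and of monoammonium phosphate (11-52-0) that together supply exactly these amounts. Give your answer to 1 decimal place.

Per-acre balance (a = product A, b = monoammonium phosphate):
N: 0.055·a + 0.11·b = 59.3
P₂O₅: 0.065·a + 0.52·b = 93.67
Eliminate b: (row1) − 0.11/0.52·(row2) → 0.04125·a = 39.4852, so a = 957.217.
Then b = (93.67 − 0.065·957.217) / 0.52 = 60.4825.

957.2 kg product A, 60.5 kg monoammonium phosphate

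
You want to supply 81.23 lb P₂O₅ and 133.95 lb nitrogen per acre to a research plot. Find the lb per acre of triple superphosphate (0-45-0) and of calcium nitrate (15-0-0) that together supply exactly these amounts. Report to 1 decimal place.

Let a = lb of triple superphosphate, b = lb of calcium nitrate (per acre).
P₂O₅: 0.45·a + 0·b = 81.23
N: 0·a + 0.15·b = 133.95
Solving simultaneously: a = 180.511, b = 893.

180.5 lb triple superphosphate, 893.0 lb calcium nitrate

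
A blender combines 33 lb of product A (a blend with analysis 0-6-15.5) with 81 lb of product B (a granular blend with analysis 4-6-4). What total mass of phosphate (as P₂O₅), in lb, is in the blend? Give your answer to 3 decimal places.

6.840 lb P₂O₅

P₂O₅ mass = 6%×33 + 6%×81 = 6.84 lb.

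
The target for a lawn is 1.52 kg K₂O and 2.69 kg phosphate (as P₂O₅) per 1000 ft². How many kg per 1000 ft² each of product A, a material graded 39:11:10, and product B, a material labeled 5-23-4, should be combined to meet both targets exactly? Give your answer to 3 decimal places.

13.011 kg product A, 5.473 kg product B

Per-1000 ft² balance (a = product A, b = product B):
K₂O: 0.1·a + 0.04·b = 1.52
P₂O₅: 0.11·a + 0.23·b = 2.69
Eliminate b: (row1) − 0.04/0.23·(row2) → 0.0808696·a = 1.05217, so a = 13.0108.
Then b = (2.69 − 0.11·13.0108) / 0.23 = 5.47312.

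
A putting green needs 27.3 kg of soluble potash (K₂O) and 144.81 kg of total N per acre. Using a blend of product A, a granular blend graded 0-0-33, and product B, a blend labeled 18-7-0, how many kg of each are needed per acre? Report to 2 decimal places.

82.73 kg product A, 804.50 kg product B

Let a = kg of product A, b = kg of product B (per acre).
K₂O: 0.33·a + 0·b = 27.3
N: 0·a + 0.18·b = 144.81
Solving simultaneously: a = 82.7273, b = 804.5.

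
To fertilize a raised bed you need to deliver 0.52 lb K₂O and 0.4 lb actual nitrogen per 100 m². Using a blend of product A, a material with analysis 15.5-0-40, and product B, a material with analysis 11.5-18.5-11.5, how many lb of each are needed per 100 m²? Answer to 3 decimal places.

Per-100 m² balance (a = product A, b = product B):
K₂O: 0.4·a + 0.115·b = 0.52
N: 0.155·a + 0.115·b = 0.4
Eliminate b: (row1) − 0.115/0.115·(row2) → 0.245·a = 0.12, so a = 0.489796.
Then b = (0.4 − 0.155·0.489796) / 0.115 = 2.8181.

0.490 lb product A, 2.818 lb product B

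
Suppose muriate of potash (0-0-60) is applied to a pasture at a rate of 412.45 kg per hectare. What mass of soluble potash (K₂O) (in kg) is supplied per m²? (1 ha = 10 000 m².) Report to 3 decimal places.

0.025 kg K₂O per sq m

K₂O per hectare = 412.45 × 60% = 247.47 kg.
Convert to per m²: 247.47 × 0.0001 = 0.024747 kg.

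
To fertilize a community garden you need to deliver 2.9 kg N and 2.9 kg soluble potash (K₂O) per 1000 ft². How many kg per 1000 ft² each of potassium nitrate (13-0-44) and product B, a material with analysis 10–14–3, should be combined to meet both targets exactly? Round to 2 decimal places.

5.06 kg potassium nitrate, 22.42 kg product B

Let a = kg of potassium nitrate, b = kg of product B (per 1000 ft²).
N: 0.13·a + 0.1·b = 2.9
K₂O: 0.44·a + 0.03·b = 2.9
Eliminate a: (row1) − 0.13/0.44·(row2) → 0.0911364·b = 2.04318, so b = 22.419.
Back-substitute: a = (2.9 − 0.1·22.419) / 0.13 = 5.06234.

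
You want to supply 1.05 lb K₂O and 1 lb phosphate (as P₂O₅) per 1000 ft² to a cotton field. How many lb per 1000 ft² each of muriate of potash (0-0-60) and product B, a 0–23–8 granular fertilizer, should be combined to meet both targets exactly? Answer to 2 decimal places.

1.17 lb muriate of potash, 4.35 lb product B

Per-1000 ft² balance (a = muriate of potash, b = product B):
K₂O: 0.6·a + 0.08·b = 1.05
P₂O₅: 0·a + 0.23·b = 1
Solving simultaneously: a = 1.17029, b = 4.34783.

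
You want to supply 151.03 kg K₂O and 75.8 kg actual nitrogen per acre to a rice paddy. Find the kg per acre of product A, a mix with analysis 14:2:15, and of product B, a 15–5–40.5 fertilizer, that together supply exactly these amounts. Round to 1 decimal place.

235.2 kg product A, 285.8 kg product B

Per-acre balance (a = product A, b = product B):
K₂O: 0.15·a + 0.405·b = 151.03
N: 0.14·a + 0.15·b = 75.8
Eliminate a: (row1) − 0.15/0.14·(row2) → 0.244286·b = 69.8157, so b = 285.795.
Back-substitute: a = (151.03 − 0.405·285.795) / 0.15 = 235.219.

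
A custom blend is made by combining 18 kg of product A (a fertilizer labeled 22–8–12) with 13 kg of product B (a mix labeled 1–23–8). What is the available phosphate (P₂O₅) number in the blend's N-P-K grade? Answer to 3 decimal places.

Total mass = 18 + 13 = 31 kg.
P₂O₅ mass = 8%×18 + 23%×13 = 4.43 kg.
% P₂O₅ = 4.43 / 31 = 14.2903%.

14.290% P₂O₅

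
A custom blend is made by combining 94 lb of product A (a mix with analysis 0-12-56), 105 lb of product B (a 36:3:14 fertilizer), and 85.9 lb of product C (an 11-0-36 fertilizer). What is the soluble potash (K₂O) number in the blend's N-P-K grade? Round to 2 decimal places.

34.49% K₂O

Total mass = 94 + 105 + 85.9 = 284.9 lb.
K₂O mass = 56%×94 + 14%×105 + 36%×85.9 = 98.264 lb.
% K₂O = 98.264 / 284.9 = 34.4907%.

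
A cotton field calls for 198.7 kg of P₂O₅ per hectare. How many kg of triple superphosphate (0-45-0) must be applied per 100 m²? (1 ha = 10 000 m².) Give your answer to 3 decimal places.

4.416 kg of product per hundred sq m

Product per hectare = 198.7 / 45% = 441.556 kg.
Convert to per 100 m²: 441.556 × 0.01 = 4.41556 kg.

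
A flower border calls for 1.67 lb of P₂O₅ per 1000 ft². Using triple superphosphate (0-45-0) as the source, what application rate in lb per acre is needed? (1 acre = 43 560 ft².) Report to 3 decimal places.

161.656 lb of product per acre

Product per 1000 ft² = 1.67 / 45% = 3.71111 lb.
Convert to per acre: 3.71111 × 43.56 = 161.656 lb.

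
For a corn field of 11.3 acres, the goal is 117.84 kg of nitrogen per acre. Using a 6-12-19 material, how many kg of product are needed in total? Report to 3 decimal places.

22193.200 kg

Product per acre = 117.84 / 6% = 1964 kg.
Total product = 1964 × 11.3 = 22193.2 kg.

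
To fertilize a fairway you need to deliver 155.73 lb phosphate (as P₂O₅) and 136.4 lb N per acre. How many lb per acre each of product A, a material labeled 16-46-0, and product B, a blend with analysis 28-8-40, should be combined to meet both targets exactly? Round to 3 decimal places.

With a, b = lb per acre of product A and product B:
P₂O₅: 0.46·a + 0.08·b = 155.73
N: 0.16·a + 0.28·b = 136.4
Eliminate a: (row1) − 0.46/0.16·(row2) → -0.725·b = -236.42, so b = 326.0966.
Back-substitute: a = (155.73 − 0.08·326.0966) / 0.46 = 281.83103.

281.831 lb product A, 326.097 lb product B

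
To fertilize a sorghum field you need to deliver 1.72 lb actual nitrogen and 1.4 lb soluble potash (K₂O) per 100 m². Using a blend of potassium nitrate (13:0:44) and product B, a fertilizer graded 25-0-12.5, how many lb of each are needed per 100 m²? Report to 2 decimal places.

1.44 lb potassium nitrate, 6.13 lb product B

With a, b = lb per 100 m² of potassium nitrate and product B:
N: 0.13·a + 0.25·b = 1.72
K₂O: 0.44·a + 0.125·b = 1.4
Eliminate b: (row1) − 0.25/0.125·(row2) → -0.75·a = -1.08, so a = 1.44.
Then b = (1.4 − 0.44·1.44) / 0.125 = 6.1312.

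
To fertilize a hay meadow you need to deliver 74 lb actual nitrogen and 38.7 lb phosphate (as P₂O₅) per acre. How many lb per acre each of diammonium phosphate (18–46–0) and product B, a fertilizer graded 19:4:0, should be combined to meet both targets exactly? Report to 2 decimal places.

Let a = lb of diammonium phosphate, b = lb of product B (per acre).
N: 0.18·a + 0.19·b = 74
P₂O₅: 0.46·a + 0.04·b = 38.7
From row1: a = (74 − 0.19·b) / 0.18.
Into row2: 0.46·(74 − 0.19·b)/0.18 + 0.04·b = 38.7 → b = 337.581, a = 54.7756.

54.78 lb diammonium phosphate, 337.58 lb product B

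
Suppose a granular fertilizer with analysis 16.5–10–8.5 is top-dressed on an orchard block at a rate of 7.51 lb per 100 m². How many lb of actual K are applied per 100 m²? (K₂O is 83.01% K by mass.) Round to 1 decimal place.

0.5 lb K per hundred sq m

K₂O per 100 m² = 7.51 × 8.5% = 0.63835 lb.
Elemental K = 0.63835 × 0.8301 = 0.529894 lb per 100 m².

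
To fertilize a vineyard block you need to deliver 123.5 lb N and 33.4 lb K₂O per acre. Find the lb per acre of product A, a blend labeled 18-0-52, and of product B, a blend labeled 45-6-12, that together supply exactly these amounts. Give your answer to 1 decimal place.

1.0 lb product A, 274.0 lb product B

Per-acre balance (a = product A, b = product B):
N: 0.18·a + 0.45·b = 123.5
K₂O: 0.52·a + 0.12·b = 33.4
Eliminate b: (row1) − 0.45/0.12·(row2) → -1.77·a = -1.75, so a = 0.988701.
Then b = (33.4 − 0.52·0.988701) / 0.12 = 274.049.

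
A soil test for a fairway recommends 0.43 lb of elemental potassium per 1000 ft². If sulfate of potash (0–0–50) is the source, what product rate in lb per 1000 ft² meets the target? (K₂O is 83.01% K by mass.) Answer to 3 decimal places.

1.036 lb of product per thousand sq ft

As K₂O: 0.43 / 0.8301 = 0.51801 lb per 1000 ft².
Product per 1000 ft² = 0.51801 / 50% = 1.03602 lb.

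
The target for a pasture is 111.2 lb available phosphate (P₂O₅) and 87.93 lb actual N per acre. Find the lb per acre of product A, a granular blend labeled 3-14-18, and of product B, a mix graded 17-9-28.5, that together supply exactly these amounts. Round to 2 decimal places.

Let a = lb of product A, b = lb of product B (per acre).
P₂O₅: 0.14·a + 0.09·b = 111.2
N: 0.03·a + 0.17·b = 87.93
Solving simultaneously: a = 520.867, b = 425.318.

520.87 lb product A, 425.32 lb product B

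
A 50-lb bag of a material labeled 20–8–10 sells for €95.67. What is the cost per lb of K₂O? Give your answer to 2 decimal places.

K₂O in bag = 50 × 10% = 5 lb.
Cost per lb K₂O = €95.67 / 5 = €19.1340.

€19.13 per lb K₂O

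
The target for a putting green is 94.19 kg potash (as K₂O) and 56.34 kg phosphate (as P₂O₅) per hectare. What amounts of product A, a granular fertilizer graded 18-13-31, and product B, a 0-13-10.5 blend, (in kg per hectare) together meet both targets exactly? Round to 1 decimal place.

Let a = kg of product A, b = kg of product B (per hectare).
K₂O: 0.31·a + 0.105·b = 94.19
P₂O₅: 0.13·a + 0.13·b = 56.34
Solving simultaneously: a = 237.486, b = 195.899.

237.5 kg product A, 195.9 kg product B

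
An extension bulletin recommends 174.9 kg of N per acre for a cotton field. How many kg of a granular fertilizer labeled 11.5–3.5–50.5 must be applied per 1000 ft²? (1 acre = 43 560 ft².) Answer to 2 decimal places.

Product per acre = 174.9 / 11.5% = 1520.87 kg.
Convert to per 1000 ft²: 1520.87 × 0.0229568 = 34.9144 kg.

34.91 kg of product per thousand sq ft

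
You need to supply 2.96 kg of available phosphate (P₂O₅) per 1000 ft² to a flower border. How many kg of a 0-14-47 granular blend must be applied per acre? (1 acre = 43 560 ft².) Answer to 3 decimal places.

Product per 1000 ft² = 2.96 / 14% = 21.1429 kg.
Convert to per acre: 21.1429 × 43.56 = 920.9829 kg.

920.983 kg of product per acre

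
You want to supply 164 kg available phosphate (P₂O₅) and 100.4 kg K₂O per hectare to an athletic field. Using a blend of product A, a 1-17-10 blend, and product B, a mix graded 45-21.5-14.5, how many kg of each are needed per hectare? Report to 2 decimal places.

696.51 kg product A, 212.06 kg product B

Let a = kg of product A, b = kg of product B (per hectare).
P₂O₅: 0.17·a + 0.215·b = 164
K₂O: 0.1·a + 0.145·b = 100.4
Eliminate b: (row1) − 0.215/0.145·(row2) → 0.0217241·a = 15.131, so a = 696.508.
Then b = (100.4 − 0.1·696.508) / 0.145 = 212.063.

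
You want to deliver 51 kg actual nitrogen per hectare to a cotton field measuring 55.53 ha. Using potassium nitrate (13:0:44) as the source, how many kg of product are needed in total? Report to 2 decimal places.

21784.85 kg

Product per hectare = 51 / 13% = 392.308 kg.
Total product = 392.308 × 55.53 = 21784.846 kg.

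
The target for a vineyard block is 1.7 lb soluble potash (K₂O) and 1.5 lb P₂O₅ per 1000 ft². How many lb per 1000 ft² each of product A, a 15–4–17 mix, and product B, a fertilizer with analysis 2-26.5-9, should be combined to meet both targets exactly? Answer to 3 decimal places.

With a, b = lb per 1000 ft² of product A and product B:
K₂O: 0.17·a + 0.09·b = 1.7
P₂O₅: 0.04·a + 0.265·b = 1.5
Eliminate b: (row1) − 0.09/0.265·(row2) → 0.156415·a = 1.19057, so a = 7.61158.
Then b = (1.5 − 0.04·7.61158) / 0.265 = 4.51146.

7.612 lb product A, 4.511 lb product B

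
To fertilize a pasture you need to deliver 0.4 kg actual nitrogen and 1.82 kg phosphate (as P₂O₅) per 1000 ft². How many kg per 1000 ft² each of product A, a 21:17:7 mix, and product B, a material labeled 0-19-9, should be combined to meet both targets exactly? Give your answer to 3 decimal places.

1.905 kg product A, 7.875 kg product B

Per-1000 ft² balance (a = product A, b = product B):
N: 0.21·a + 0·b = 0.4
P₂O₅: 0.17·a + 0.19·b = 1.82
Eliminate b: (row1) − 0/0.19·(row2) → 0.21·a = 0.4, so a = 1.90476.
Then b = (1.82 − 0.17·1.90476) / 0.19 = 7.87469.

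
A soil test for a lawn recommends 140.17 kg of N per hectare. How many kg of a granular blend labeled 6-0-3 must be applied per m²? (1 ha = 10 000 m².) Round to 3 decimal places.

Product per hectare = 140.17 / 6% = 2336.17 kg.
Convert to per m²: 2336.17 × 0.0001 = 0.233617 kg.

0.234 kg of product per sq m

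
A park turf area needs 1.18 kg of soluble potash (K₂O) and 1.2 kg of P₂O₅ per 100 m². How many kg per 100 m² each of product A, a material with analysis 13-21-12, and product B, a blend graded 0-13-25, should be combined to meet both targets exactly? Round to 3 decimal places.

Let a = kg of product A, b = kg of product B (per 100 m²).
K₂O: 0.12·a + 0.25·b = 1.18
P₂O₅: 0.21·a + 0.13·b = 1.2
Solving simultaneously: a = 3.9729, b = 2.81301.

3.973 kg product A, 2.813 kg product B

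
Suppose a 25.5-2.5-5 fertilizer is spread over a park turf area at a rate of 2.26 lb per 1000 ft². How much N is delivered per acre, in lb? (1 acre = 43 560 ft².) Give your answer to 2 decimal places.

25.10 lb N per acre

nitrogen per 1000 ft² = 2.26 × 25.5% = 0.5763 lb.
Convert to per acre: 0.5763 × 43.56 = 25.1036 lb.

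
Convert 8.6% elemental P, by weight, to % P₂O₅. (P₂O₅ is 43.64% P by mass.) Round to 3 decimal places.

%P₂O₅ = 8.6 / 0.4364 = 19.7067%.

19.707% P₂O₅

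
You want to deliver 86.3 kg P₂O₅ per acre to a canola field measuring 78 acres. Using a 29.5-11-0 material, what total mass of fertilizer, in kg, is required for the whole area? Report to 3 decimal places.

61194.545 kg

Product per acre = 86.3 / 11% = 784.545 kg.
Total product = 784.545 × 78 = 61194.54545 kg.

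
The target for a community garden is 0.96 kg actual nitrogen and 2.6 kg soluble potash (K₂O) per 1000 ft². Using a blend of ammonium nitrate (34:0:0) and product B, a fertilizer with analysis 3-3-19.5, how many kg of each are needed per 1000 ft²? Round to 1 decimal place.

Let a = kg of ammonium nitrate, b = kg of product B (per 1000 ft²).
N: 0.34·a + 0.03·b = 0.96
K₂O: 0·a + 0.195·b = 2.6
Solving simultaneously: a = 1.64706, b = 13.3333.

1.6 kg ammonium nitrate, 13.3 kg product B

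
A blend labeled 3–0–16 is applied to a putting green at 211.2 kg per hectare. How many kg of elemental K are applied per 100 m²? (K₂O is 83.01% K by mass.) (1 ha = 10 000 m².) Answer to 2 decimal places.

0.28 kg K per hundred sq m

K₂O per hectare = 211.2 × 16% = 33.792 kg.
Elemental K = 33.792 × 0.8301 = 28.0507 kg per hectare.
Convert to per 100 m²: 28.0507 × 0.01 = 0.280507 kg.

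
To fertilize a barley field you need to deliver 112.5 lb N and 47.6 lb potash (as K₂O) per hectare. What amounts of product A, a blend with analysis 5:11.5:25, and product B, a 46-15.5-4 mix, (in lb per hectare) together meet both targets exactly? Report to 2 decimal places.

Let a = lb of product A, b = lb of product B (per hectare).
N: 0.05·a + 0.46·b = 112.5
K₂O: 0.25·a + 0.04·b = 47.6
Eliminate a: (row1) − 0.05/0.25·(row2) → 0.452·b = 102.98, so b = 227.832.
Back-substitute: a = (112.5 − 0.46·227.832) / 0.05 = 153.947.

153.95 lb product A, 227.83 lb product B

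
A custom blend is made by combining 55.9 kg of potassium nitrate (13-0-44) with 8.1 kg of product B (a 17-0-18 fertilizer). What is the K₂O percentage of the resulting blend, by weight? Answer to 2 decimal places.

Total mass = 55.9 + 8.1 = 64 kg.
K₂O mass = 44%×55.9 + 18%×8.1 = 26.054 kg.
% K₂O = 26.054 / 64 = 40.7094%.

40.71% K₂O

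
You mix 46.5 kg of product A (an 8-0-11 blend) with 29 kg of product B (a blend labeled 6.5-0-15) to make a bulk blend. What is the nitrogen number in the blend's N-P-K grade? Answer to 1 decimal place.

Total mass = 46.5 + 29 = 75.5 kg.
N mass = 8%×46.5 + 6.5%×29 = 5.605 kg.
% N = 5.605 / 75.5 = 7.42384%.

7.4% N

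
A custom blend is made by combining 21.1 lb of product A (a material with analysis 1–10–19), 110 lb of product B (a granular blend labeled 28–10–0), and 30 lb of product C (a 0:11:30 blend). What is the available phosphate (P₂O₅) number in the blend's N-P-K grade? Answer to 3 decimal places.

Total mass = 21.1 + 110 + 30 = 161.1 lb.
P₂O₅ mass = 10%×21.1 + 10%×110 + 11%×30 = 16.41 lb.
% P₂O₅ = 16.41 / 161.1 = 10.1862%.

10.186% P₂O₅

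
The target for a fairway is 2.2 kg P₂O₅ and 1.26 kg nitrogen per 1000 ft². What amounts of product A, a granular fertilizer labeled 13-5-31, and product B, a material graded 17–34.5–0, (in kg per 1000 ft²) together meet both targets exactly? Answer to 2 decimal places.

1.67 kg product A, 6.13 kg product B

Per-1000 ft² balance (a = product A, b = product B):
P₂O₅: 0.05·a + 0.345·b = 2.2
N: 0.13·a + 0.17·b = 1.26
Eliminate a: (row1) − 0.05/0.13·(row2) → 0.279615·b = 1.71538, so b = 6.1348.
Back-substitute: a = (2.2 − 0.345·6.1348) / 0.05 = 1.66988.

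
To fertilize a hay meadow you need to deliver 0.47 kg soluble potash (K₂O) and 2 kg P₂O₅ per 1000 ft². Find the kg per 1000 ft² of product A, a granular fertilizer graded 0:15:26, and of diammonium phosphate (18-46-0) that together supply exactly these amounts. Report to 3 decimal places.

With a, b = kg per 1000 ft² of product A and diammonium phosphate:
K₂O: 0.26·a + 0·b = 0.47
P₂O₅: 0.15·a + 0.46·b = 2
From row1: a = (0.47 − 0·b) / 0.26.
Into row2: 0.15·(0.47 − 0·b)/0.26 + 0.46·b = 2 → b = 3.75836, a = 1.80769.

1.808 kg product A, 3.758 kg diammonium phosphate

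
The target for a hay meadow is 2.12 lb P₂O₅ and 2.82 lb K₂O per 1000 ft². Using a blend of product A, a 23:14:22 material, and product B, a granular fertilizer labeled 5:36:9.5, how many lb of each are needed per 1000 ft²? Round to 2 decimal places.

With a, b = lb per 1000 ft² of product A and product B:
P₂O₅: 0.14·a + 0.36·b = 2.12
K₂O: 0.22·a + 0.095·b = 2.82
Eliminate a: (row1) − 0.14/0.22·(row2) → 0.299545·b = 0.325455, so b = 1.08649.
Back-substitute: a = (2.12 − 0.36·1.08649) / 0.14 = 12.349.

12.35 lb product A, 1.09 lb product B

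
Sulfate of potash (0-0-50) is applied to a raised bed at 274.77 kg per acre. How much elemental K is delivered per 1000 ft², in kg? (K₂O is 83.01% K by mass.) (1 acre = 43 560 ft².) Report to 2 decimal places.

K₂O per acre = 274.77 × 50% = 137.385 kg.
Elemental K = 137.385 × 0.8301 = 114.043 kg per acre.
Convert to per 1000 ft²: 114.043 × 0.0229568 = 2.61807 kg.

2.62 kg K per thousand sq ft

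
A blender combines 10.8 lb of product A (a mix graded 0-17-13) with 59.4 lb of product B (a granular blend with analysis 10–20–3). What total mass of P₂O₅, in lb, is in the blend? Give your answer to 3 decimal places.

13.716 lb P₂O₅

P₂O₅ mass = 17%×10.8 + 20%×59.4 = 13.716 lb.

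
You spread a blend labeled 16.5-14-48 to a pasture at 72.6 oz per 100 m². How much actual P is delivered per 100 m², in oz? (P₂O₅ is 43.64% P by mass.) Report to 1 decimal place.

P₂O₅ per 100 m² = 72.6 × 14% = 10.164 oz.
Elemental P = 10.164 × 0.4364 = 4.43557 oz per 100 m².

4.4 oz P per hundred sq m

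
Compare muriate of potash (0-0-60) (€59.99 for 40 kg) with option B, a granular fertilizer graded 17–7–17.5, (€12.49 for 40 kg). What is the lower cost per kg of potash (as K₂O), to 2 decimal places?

€1.78 per kg K₂O (option B)

muriate of potash: K₂O per bag = 40 × 60% = 24 kg; cost = 59.99 / 24 = €2.4996/kg K₂O.
option B: K₂O per bag = 40 × 17.5% = 7 kg; cost = 12.49 / 7 = €1.7843/kg K₂O.
option B is cheaper.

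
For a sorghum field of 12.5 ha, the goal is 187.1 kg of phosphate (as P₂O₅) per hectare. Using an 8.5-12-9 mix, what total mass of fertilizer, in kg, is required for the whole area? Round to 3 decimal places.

19489.583 kg

Product per hectare = 187.1 / 12% = 1559.17 kg.
Total product = 1559.17 × 12.5 = 19489.5833 kg.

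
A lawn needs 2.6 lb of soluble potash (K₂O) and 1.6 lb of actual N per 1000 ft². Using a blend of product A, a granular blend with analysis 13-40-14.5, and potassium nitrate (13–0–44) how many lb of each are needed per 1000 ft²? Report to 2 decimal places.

9.54 lb product A, 2.76 lb potassium nitrate

Let a = lb of product A, b = lb of potassium nitrate (per 1000 ft²).
K₂O: 0.145·a + 0.44·b = 2.6
N: 0.13·a + 0.13·b = 1.6
Eliminate b: (row1) − 0.44/0.13·(row2) → -0.295·a = -2.81538, so a = 9.54368.
Then b = (1.6 − 0.13·9.54368) / 0.13 = 2.76402.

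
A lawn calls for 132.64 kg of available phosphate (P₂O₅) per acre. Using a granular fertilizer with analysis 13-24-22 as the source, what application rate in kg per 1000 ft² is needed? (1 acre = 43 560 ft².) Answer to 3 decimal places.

12.687 kg of product per thousand sq ft

Product per acre = 132.64 / 24% = 552.667 kg.
Convert to per 1000 ft²: 552.667 × 0.0229568 = 12.68748 kg.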